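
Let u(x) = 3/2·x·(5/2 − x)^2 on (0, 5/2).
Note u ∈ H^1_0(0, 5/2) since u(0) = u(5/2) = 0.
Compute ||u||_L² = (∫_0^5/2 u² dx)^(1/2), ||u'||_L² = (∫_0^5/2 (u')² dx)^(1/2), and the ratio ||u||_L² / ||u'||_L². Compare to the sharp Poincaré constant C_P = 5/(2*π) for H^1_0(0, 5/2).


||u||_L² / ||u'||_L² = 5*sqrt(14)/28 < C_P = 5/(2*π).

u(x) = 3/2·x·(5/2 − x)^2, so u'(x) = 9*x^2/2 - 15*x + 75/8.
u(x) = 3/2·x·(5/2 − x)^2 vanishes at x = 0 and x = 5/2, so u ∈ H^1_0(0, 5/2). Differentiate via the product rule and integrate the resulting polynomials term by term.
  ∫_0^5/2 u² dx = ∫_0^5/2 (9*x^6/4 - 45*x^5/2 + 675*x^4/8 - 1125*x^3/8 + 5625*x^2/64) dx. Term by term:
    ∫_0^5/2 9*x^6/4 dx = 703125/3584;  ∫_0^5/2 -45*x^5/2 dx = -234375/256;  ∫_0^5/2 675*x^4/8 dx = 421875/256;
    ∫_0^5/2 -1125*x^3/8 dx = -703125/512;  ∫_0^5/2 5625*x^2/64 dx = 234375/512.
  Sum: 703125/3584 − 234375/256 + 421875/256 − 703125/512 + 234375/512 = 46875/3584.
  ∫_0^5/2 (u')² dx = ∫_0^5/2 (81*x^4/4 - 135*x^3 + 2475*x^2/8 - 1125*x/4 + 5625/64) dx. Term by term:
    ∫_0^5/2 81*x^4/4 dx = 50625/128;  ∫_0^5/2 -135*x^3 dx = -84375/64;  ∫_0^5/2 2475*x^2/8 dx = 103125/64;
    ∫_0^5/2 -1125*x/4 dx = -28125/32;  ∫_0^5/2 5625/64 dx = 28125/128.
  Sum: 50625/128 − 84375/64 + 103125/64 − 28125/32 + 28125/128 = 1875/64.
∫_0^5/2 u² dx = 46875/3584, so ||u||_L² = 125*sqrt(42)/224.
∫_0^5/2 (u')² dx = 1875/64, so ||u'||_L² = 25*sqrt(3)/8.
Ratio ||u||_L² / ||u'||_L² = 5*sqrt(14)/28.
Sharp Poincaré constant on H^1_0(0, 5/2) is C_P = L/π = 5/(2*π), achieved by sin(2*π/5·x).
A polynomial bump cannot attain the sharp Poincaré constant (only the first sine eigenfunction does), so the ratio is strictly less than C_P, consistent with ||u||_L² ≤ C_P ||u'||_L².


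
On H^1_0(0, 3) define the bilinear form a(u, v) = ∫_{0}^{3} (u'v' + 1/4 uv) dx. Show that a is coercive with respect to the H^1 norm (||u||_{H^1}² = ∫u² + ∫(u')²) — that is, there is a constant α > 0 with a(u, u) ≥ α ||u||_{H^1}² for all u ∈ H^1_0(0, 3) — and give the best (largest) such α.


α = (9/4 + π^2)/(9 + π^2)

Coercivity of a(·,·) on H^1_0(0, 3) means a(u, u) ≥ α ||u||_{H^1}² for every u ∈ H^1_0.
The interval has length L = 3, and Poincaré/coercivity depend only on L. Here a(u, u) = ∫(u')² + (1/4)·∫u².
Here 0 < c = 1/4 < 1. The condition a(u,u) ≥ α||u||_{H^1}² reads (1−α)∫(u')² ≥ (α−c)∫u². Any admissible α is ≤ 1 (rapidly oscillating u have ∫u²/∫(u')² → 0), and α = 1 would force 0 ≥ (1−c)∫u², impossible since c < 1; so 1−α > 0. By the sharp Poincaré inequality on H^1_0 of an interval of length L, ∫(u')² ≥ (π/L)²∫u² with equality for the first sine mode sin(π(x−x₀)/L) (x₀ the left endpoint), so the inequality holds for all u iff (1−α)(π/L)² ≥ α − c, i.e. α ≤ ((π/L)² + c)/((π/L)² + 1) = (1 + c(L/π)²)/(1 + (L/π)²). With (π/L)² = π^2/9 and c = 1/4, the largest admissible constant is α = ((π/L)² + c)/((π/L)² + 1).
Simplifying, α = (9/4 + π^2)/(9 + π^2).


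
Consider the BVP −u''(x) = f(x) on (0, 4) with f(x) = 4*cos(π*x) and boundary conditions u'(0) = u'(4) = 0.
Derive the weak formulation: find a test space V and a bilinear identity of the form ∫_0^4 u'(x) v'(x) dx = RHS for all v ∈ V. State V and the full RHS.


V = H^1(0, 4) (no boundary constraint on v; u is determined up to an additive constant); weak form: ∫_0^4 u'v' dx = ∫_0^4 (4*cos(π*x)) v dx for all v ∈ V.

Multiply both sides by a test function v and integrate from 0 to 4:
  ∫_0^4 −u''(x) v(x) dx = ∫_0^4 f(x) v(x) dx.
Integrate the LHS by parts once:
  ∫_0^4 −u'' v dx = −[u'(x) v(x)]_0^4 + ∫_0^4 u'(x) v'(x) dx.
Thus ∫_0^4 u'(x) v'(x) dx = ∫_0^4 f(x) v(x) dx + [u'(x) v(x)]_0^4.
Choose V so that boundary terms are either known or forced to vanish.
u has homogeneous Neumann: u'(0) = u'(4) = 0. So [u' v]_0^4 = 0·v(4) − 0·v(0) = 0 for any v; take V = H^1(0, 4).
Weak formulation: find u (satisfying any essential BC) such that ∫_0^4 u'(x) v'(x) dx = ∫_0^4 f v dx for all v ∈ V (homogeneous Neumann, so boundary terms vanish).
Substituting f(x) = 4*cos(π*x), the right-hand side is ∫_0^4 (4*cos(π*x)) v dx.
Compatibility check (pure Neumann): taking v ≡ 1 ∈ V gives 0 = ∫_0^4 f dx + (0) − (0), i.e. ∫_0^4 f dx must equal u'(0) − u'(4) = 0. Indeed ∫_0^4 (4*cos(π*x)) dx = 0, so the data are compatible. The solution is then unique only up to an additive constant (fix it e.g. by requiring ∫_0^4 u dx = 0).


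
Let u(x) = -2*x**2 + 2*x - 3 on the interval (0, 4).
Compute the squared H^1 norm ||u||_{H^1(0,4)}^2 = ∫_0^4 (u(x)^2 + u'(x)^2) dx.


||u||_{H^1}^2 = 12268/15

The H^1 norm (squared) on an interval (0, L) is
  ||u||_{H^1}^2 = ∫_0^L u(x)^2 dx + ∫_0^L u'(x)^2 dx.
Compute u'(x) = 2 - 4*x.
Then u(x)^2 = 4*x**4 - 8*x**3 + 16*x**2 - 12*x + 9 and u'(x)^2 = 16*x**2 - 16*x + 4.
Integrate each monomial from 0 to 4 using ∫_0^4 c·x^n dx = c·4^(n+1)/(n+1):
  ∫_0^4 u(x)^2 dx = ∫_0^4 (4*x^4 - 8*x^3 + 16*x^2 - 12*x + 9) dx. Term by term:
    ∫_0^4 4*x^4 dx = 4096/5;  ∫_0^4 -8*x^3 dx = -512;  ∫_0^4 16*x^2 dx = 1024/3;
    ∫_0^4 -12*x dx = -96;  ∫_0^4 9 dx = 36.
  Sum: 4096/5 − 512 + 1024/3 − 96 + 36 = 8828/15.
  ∫_0^4 u'(x)^2 dx = ∫_0^4 (16*x^2 - 16*x + 4) dx. Term by term:
    ∫_0^4 16*x^2 dx = 1024/3;  ∫_0^4 -16*x dx = -128;  ∫_0^4 4 dx = 16.
  Sum: 1024/3 − 128 + 16 = 688/3.
Adding: ||u||_{H^1}^2 = 8828/15 + 688/3 = 12268/15.


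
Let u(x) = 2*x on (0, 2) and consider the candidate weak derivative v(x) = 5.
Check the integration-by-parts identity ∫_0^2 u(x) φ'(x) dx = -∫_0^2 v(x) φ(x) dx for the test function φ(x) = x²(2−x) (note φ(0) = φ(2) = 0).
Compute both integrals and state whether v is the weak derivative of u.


LHS = -8/3, RHS = -20/3. No, v is not the weak derivative of u.

u(x) = 2*x, classical derivative u'(x) = 2.
φ(x) = x²(2−x), so φ'(x) = x*(4 - 3*x).
Note φ(0) = φ(2) = 0, so the boundary term u·φ vanishes.
LHS = ∫_0^2 u(x) φ'(x) dx = ∫_0^2 (-6*x^3 + 8*x^2) dx. Term by term:
  ∫_0^2 -6*x^3 dx = -24;  ∫_0^2 8*x^2 dx = 64/3.
Sum: -24 + 64/3 = -8/3.
So LHS = -8/3.
∫_0^2 v(x) φ(x) dx = ∫_0^2 (-5*x^3 + 10*x^2) dx. Term by term:
  ∫_0^2 -5*x^3 dx = -20;  ∫_0^2 10*x^2 dx = 80/3.
Sum: -20 + 80/3 = 20/3.
So RHS = -∫_0^2 v(x) φ(x) dx = -20/3.
LHS − RHS = 4 ≠ 0, so the identity fails.
(For a valid weak derivative the identity must hold for EVERY test function, in particular this one. The failure shows v is NOT the weak derivative of u.)
Correct weak derivative would be u'(x) = 2.


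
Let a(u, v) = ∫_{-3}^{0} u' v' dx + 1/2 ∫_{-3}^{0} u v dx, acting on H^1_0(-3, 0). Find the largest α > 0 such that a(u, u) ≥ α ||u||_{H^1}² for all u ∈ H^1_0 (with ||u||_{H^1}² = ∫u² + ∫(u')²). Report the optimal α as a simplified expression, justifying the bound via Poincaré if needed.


α = (9/2 + π^2)/(9 + π^2)

Coercivity of a(·,·) on H^1_0(-3, 0) means a(u, u) ≥ α ||u||_{H^1}² for every u ∈ H^1_0.
The interval has length L = 3, and Poincaré/coercivity depend only on L. Here a(u, u) = ∫(u')² + (1/2)·∫u².
Here 0 < c = 1/2 < 1. The condition a(u,u) ≥ α||u||_{H^1}² reads (1−α)∫(u')² ≥ (α−c)∫u². Any admissible α is ≤ 1 (rapidly oscillating u have ∫u²/∫(u')² → 0), and α = 1 would force 0 ≥ (1−c)∫u², impossible since c < 1; so 1−α > 0. By the sharp Poincaré inequality on H^1_0 of an interval of length L, ∫(u')² ≥ (π/L)²∫u² with equality for the first sine mode sin(π(x−x₀)/L) (x₀ the left endpoint), so the inequality holds for all u iff (1−α)(π/L)² ≥ α − c, i.e. α ≤ ((π/L)² + c)/((π/L)² + 1) = (1 + c(L/π)²)/(1 + (L/π)²). With (π/L)² = π^2/9 and c = 1/2, the largest admissible constant is α = ((π/L)² + c)/((π/L)² + 1).
Simplifying, α = (9/2 + π^2)/(9 + π^2).


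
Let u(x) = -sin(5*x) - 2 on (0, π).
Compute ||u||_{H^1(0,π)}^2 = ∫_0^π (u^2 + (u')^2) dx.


||u||_{H^1(0,π)}^2 = 8/5 + 17*π

u'(x) = -5*cos(5*x).
Expand u² and (u')² and integrate term by term on (0, π), using: for integers n ≥ 1, ∫_0^π sin²(nx) dx = ∫_0^π cos²(nx) dx = π/2; for n ≠ n', ∫_0^π sin(nx)sin(n'x) dx = ∫_0^π cos(nx)cos(n'x) dx = 0; and by product-to-sum, ∫_0^π sin(nx)cos(n'x) dx = ½∫_0^π [sin((n+n')x) + sin((n−n')x)] dx, which is 0 when n+n' is even and 2n/(n²−n'²) when n+n' is odd (it need not vanish on (0, π)). For the constant mode: ∫_0^π 1 dx = π, ∫_0^π cos(nx) dx = 0, ∫_0^π sin(nx) dx = (1−(−1)^n)/n.
  u² squared terms: (-2)²·∫1 dx = 4·π = 4*π;  (-1)²·∫sin(5x)² dx = 1·π/2 = π/2.
  u² cross terms: 2·(-2)·(-1)·∫1·sin(5x) dx = 4·(2/5) = 8/5.
  So ∫_0^π u² dx = 4*π + π/2 + 8/5 = 8/5 + 9*π/2.
  (u')² squared terms: (-5)²·∫cos(5x)² dx = 25·π/2 = 25*π/2.
  So ∫_0^π (u')² dx = 25*π/2.
||u||_{H^1}^2 = (8/5 + 9*π/2) + (25*π/2) = 8/5 + 17*π.


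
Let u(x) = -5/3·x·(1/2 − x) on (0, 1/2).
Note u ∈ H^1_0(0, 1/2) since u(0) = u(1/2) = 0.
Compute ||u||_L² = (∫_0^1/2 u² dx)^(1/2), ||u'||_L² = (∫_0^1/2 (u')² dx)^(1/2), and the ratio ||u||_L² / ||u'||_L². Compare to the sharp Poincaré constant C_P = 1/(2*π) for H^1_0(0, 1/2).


||u||_L² / ||u'||_L² = sqrt(10)/20 < C_P = 1/(2*π).

u(x) = -5/3·x·(1/2 − x), so u'(x) = 10*x/3 - 5/6.
u(x) = -5/3·x·(1/2 − x) vanishes at x = 0 and x = 1/2, so u ∈ H^1_0(0, 1/2). Differentiate via the product rule and integrate the resulting polynomials term by term.
  ∫_0^1/2 u² dx = ∫_0^1/2 (25*x^4/9 - 25*x^3/9 + 25*x^2/36) dx. Term by term:
    ∫_0^1/2 25*x^4/9 dx = 5/288;  ∫_0^1/2 -25*x^3/9 dx = -25/576;  ∫_0^1/2 25*x^2/36 dx = 25/864.
  Sum: 5/288 − 25/576 + 25/864 = 5/1728.
  ∫_0^1/2 (u')² dx = ∫_0^1/2 (100*x^2/9 - 50*x/9 + 25/36) dx. Term by term:
    ∫_0^1/2 100*x^2/9 dx = 25/54;  ∫_0^1/2 -50*x/9 dx = -25/36;  ∫_0^1/2 25/36 dx = 25/72.
  Sum: 25/54 − 25/36 + 25/72 = 25/216.
∫_0^1/2 u² dx = 5/1728, so ||u||_L² = sqrt(15)/72.
∫_0^1/2 (u')² dx = 25/216, so ||u'||_L² = 5*sqrt(6)/36.
Ratio ||u||_L² / ||u'||_L² = sqrt(10)/20.
Sharp Poincaré constant on H^1_0(0, 1/2) is C_P = L/π = 1/(2*π), achieved by sin(2*π·x).
A polynomial bump cannot attain the sharp Poincaré constant (only the first sine eigenfunction does), so the ratio is strictly less than C_P, consistent with ||u||_L² ≤ C_P ||u'||_L².


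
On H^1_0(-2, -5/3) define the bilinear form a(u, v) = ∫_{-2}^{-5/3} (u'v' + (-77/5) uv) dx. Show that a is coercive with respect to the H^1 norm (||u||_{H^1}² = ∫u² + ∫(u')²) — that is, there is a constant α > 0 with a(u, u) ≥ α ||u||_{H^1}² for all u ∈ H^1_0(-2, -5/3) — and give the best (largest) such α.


α = (-77 + 45*π^2)/(5*(1 + 9*π^2))

Coercivity of a(·,·) on H^1_0(-2, -5/3) means a(u, u) ≥ α ||u||_{H^1}² for every u ∈ H^1_0.
The interval has length L = 1/3, and Poincaré/coercivity depend only on L. Here a(u, u) = ∫(u')² + (-77/5)·∫u².
Here c = -77/5 < 0 with |c| < (π/L)² = 9*π^2, so coercivity still holds. The condition a(u,u) ≥ α||u||_{H^1}² reads (1−α)∫(u')² ≥ (α−c)∫u². Any admissible α is ≤ 1 (rapidly oscillating u have ∫u²/∫(u')² → 0), and α = 1 would force 0 ≥ (1−c)∫u², impossible since c < 1; so 1−α > 0. By the sharp Poincaré inequality on H^1_0 of an interval of length L, ∫(u')² ≥ (π/L)²∫u² with equality for the first sine mode sin(π(x−x₀)/L) (x₀ the left endpoint), so the inequality holds for all u iff (1−α)(π/L)² ≥ α − c, i.e. α ≤ ((π/L)² + c)/((π/L)² + 1) = (1 + c(L/π)²)/(1 + (L/π)²). (Direct route, valid since c ≤ 0: Poincaré gives c∫u² ≥ c(L/π)²∫(u')², so a(u,u) ≥ (1 + c(L/π)²)∫(u')², while ||u||_{H^1}² ≤ (1 + (L/π)²)∫(u')²; dividing yields the same α.) With (π/L)² = 9*π^2 and c = -77/5, the largest admissible constant is α = ((π/L)² + c)/((π/L)² + 1).
Simplifying, α = (-77 + 45*π^2)/(5*(1 + 9*π^2)).


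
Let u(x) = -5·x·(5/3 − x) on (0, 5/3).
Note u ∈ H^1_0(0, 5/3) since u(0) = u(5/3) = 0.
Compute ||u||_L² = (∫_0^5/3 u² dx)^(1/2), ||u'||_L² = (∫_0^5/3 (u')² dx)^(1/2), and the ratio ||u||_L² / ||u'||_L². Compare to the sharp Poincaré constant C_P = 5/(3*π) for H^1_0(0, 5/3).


||u||_L² / ||u'||_L² = sqrt(10)/6 < C_P = 5/(3*π).

u(x) = -5·x·(5/3 − x), so u'(x) = 10*x - 25/3.
u(x) = -5·x·(5/3 − x) vanishes at x = 0 and x = 5/3, so u ∈ H^1_0(0, 5/3). Differentiate via the product rule and integrate the resulting polynomials term by term.
  ∫_0^5/3 u² dx = ∫_0^5/3 (25*x^4 - 250*x^3/3 + 625*x^2/9) dx. Term by term:
    ∫_0^5/3 25*x^4 dx = 15625/243;  ∫_0^5/3 -250*x^3/3 dx = -78125/486;  ∫_0^5/3 625*x^2/9 dx = 78125/729.
  Sum: 15625/243 − 78125/486 + 78125/729 = 15625/1458.
  ∫_0^5/3 (u')² dx = ∫_0^5/3 (100*x^2 - 500*x/3 + 625/9) dx. Term by term:
    ∫_0^5/3 100*x^2 dx = 12500/81;  ∫_0^5/3 -500*x/3 dx = -6250/27;  ∫_0^5/3 625/9 dx = 3125/27.
  Sum: 12500/81 − 6250/27 + 3125/27 = 3125/81.
∫_0^5/3 u² dx = 15625/1458, so ||u||_L² = 125*sqrt(2)/54.
∫_0^5/3 (u')² dx = 3125/81, so ||u'||_L² = 25*sqrt(5)/9.
Ratio ||u||_L² / ||u'||_L² = sqrt(10)/6.
Sharp Poincaré constant on H^1_0(0, 5/3) is C_P = L/π = 5/(3*π), achieved by sin(3*π/5·x).
A polynomial bump cannot attain the sharp Poincaré constant (only the first sine eigenfunction does), so the ratio is strictly less than C_P, consistent with ||u||_L² ≤ C_P ||u'||_L².


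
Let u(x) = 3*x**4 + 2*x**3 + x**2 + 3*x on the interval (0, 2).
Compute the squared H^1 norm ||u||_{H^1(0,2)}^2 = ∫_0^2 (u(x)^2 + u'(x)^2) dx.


||u||_{H^1}^2 = 100262/15

The H^1 norm (squared) on an interval (0, L) is
  ||u||_{H^1}^2 = ∫_0^L u(x)^2 dx + ∫_0^L u'(x)^2 dx.
Compute u'(x) = 12*x**3 + 6*x**2 + 2*x + 3.
Then u(x)^2 = 9*x**8 + 12*x**7 + 10*x**6 + 22*x**5 + 13*x**4 + 6*x**3 + 9*x**2 and u'(x)^2 = 144*x**6 + 144*x**5 + 84*x**4 + 96*x**3 + 40*x**2 + 12*x + 9.
Integrate each monomial from 0 to 2 using ∫_0^2 c·x^n dx = c·2^(n+1)/(n+1):
  ∫_0^2 u(x)^2 dx = ∫_0^2 (9*x^8 + 12*x^7 + 10*x^6 + 22*x^5 + 13*x^4 + 6*x^3 + 9*x^2) dx. Term by term:
    ∫_0^2 9*x^8 dx = 512;  ∫_0^2 12*x^7 dx = 384;  ∫_0^2 10*x^6 dx = 1280/7;
    ∫_0^2 22*x^5 dx = 704/3;  ∫_0^2 13*x^4 dx = 416/5;  ∫_0^2 6*x^3 dx = 24;
    ∫_0^2 9*x^2 dx = 24.
  Sum: 512 + 384 + 1280/7 + 704/3 + 416/5 + 24 + 24 = 151696/105.
  ∫_0^2 u'(x)^2 dx = ∫_0^2 (144*x^6 + 144*x^5 + 84*x^4 + 96*x^3 + 40*x^2 + 12*x + 9) dx. Term by term:
    ∫_0^2 144*x^6 dx = 18432/7;  ∫_0^2 144*x^5 dx = 1536;  ∫_0^2 84*x^4 dx = 2688/5;
    ∫_0^2 96*x^3 dx = 384;  ∫_0^2 40*x^2 dx = 320/3;  ∫_0^2 12*x dx = 24;
    ∫_0^2 9 dx = 18.
  Sum: 18432/7 + 1536 + 2688/5 + 384 + 320/3 + 24 + 18 = 550138/105.
Adding: ||u||_{H^1}^2 = 151696/105 + 550138/105 = 100262/15.


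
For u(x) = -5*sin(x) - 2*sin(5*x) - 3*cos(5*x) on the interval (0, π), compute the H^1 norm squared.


||u||_{H^1(0,π)}^2 = 194*π

u'(x) = 15*sin(5*x) - 5*cos(x) - 10*cos(5*x).
Expand u² and (u')² and integrate term by term on (0, π), using: for integers n ≥ 1, ∫_0^π sin²(nx) dx = ∫_0^π cos²(nx) dx = π/2; for n ≠ n', ∫_0^π sin(nx)sin(n'x) dx = ∫_0^π cos(nx)cos(n'x) dx = 0; and by product-to-sum, ∫_0^π sin(nx)cos(n'x) dx = ½∫_0^π [sin((n+n')x) + sin((n−n')x)] dx, which is 0 when n+n' is even and 2n/(n²−n'²) when n+n' is odd (it need not vanish on (0, π)).
  u² squared terms: (-5)²·∫sin(x)² dx = 25·π/2 = 25*π/2;  (-3)²·∫cos(5x)² dx = 9·π/2 = 9*π/2;  (-2)²·∫sin(5x)² dx = 4·π/2 = 2*π.
  u² cross terms: 2·(-5)·(-3)·∫sin(x)·cos(5x) dx = 30·(0) = 0;  2·(-5)·(-2)·∫sin(x)·sin(5x) dx = 20·(0) = 0;  2·(-3)·(-2)·∫cos(5x)·sin(5x) dx = 12·(0) = 0.
  So ∫_0^π u² dx = 25*π/2 + 9*π/2 + 2*π + 0 + 0 + 0 = 19*π.
  (u')² squared terms: (-10)²·∫cos(5x)² dx = 100·π/2 = 50*π;  (-5)²·∫cos(x)² dx = 25·π/2 = 25*π/2;  (15)²·∫sin(5x)² dx = 225·π/2 = 225*π/2.
  (u')² cross terms: 2·(-10)·(-5)·∫cos(5x)·cos(x) dx = 100·(0) = 0;  2·(-10)·(15)·∫cos(5x)·sin(5x) dx = -300·(0) = 0;  2·(-5)·(15)·∫cos(x)·sin(5x) dx = -150·(0) = 0.
  So ∫_0^π (u')² dx = 50*π + 25*π/2 + 225*π/2 + 0 + 0 + 0 = 175*π.
||u||_{H^1}^2 = (19*π) + (175*π) = 194*π.


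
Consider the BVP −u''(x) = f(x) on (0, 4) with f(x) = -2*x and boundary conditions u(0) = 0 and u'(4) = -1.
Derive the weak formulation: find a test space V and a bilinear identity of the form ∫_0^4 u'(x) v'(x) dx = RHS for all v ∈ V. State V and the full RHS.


V = {v ∈ H^1(0, 4) : v(0) = 0} (test functions vanish at x = 0 where u is specified); weak form: ∫_0^4 u'v' dx = ∫_0^4 (-2*x) v dx − v(4) for all v ∈ V.

Multiply both sides by a test function v and integrate from 0 to 4:
  ∫_0^4 −u''(x) v(x) dx = ∫_0^4 f(x) v(x) dx.
Integrate the LHS by parts once:
  ∫_0^4 −u'' v dx = −[u'(x) v(x)]_0^4 + ∫_0^4 u'(x) v'(x) dx.
Thus ∫_0^4 u'(x) v'(x) dx = ∫_0^4 f(x) v(x) dx + [u'(x) v(x)]_0^4.
Choose V so that boundary terms are either known or forced to vanish.
Mixed BC: u(0) = 0 (Dirichlet) and u'(4) = -1 (Neumann). Define V = {v ∈ H^1(0, 4) : v(0) = 0}. Then [u' v]_0^4 = u'(4)·v(4) − u'(0)·0 = − v(4).
Weak formulation: find u (satisfying any essential BC) such that ∫_0^4 u'(x) v'(x) dx = ∫_0^4 f v dx − v(4) for all v ∈ V (Dirichlet at 0 absorbed into V; Neumann datum at x = 4 contributes the boundary term).
Substituting f(x) = -2*x, the right-hand side is ∫_0^4 (-2*x) v dx − v(4).


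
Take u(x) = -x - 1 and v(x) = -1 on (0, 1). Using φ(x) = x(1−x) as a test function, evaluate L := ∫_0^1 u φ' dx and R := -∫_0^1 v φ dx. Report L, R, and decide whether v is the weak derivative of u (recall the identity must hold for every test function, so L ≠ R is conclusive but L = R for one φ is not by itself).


LHS = 1/6, RHS = 1/6. Yes, v = u' weakly.

u(x) = -x - 1, classical derivative u'(x) = -1.
φ(x) = x(1−x), so φ'(x) = 1 - 2*x.
Note φ(0) = φ(1) = 0, so the boundary term u·φ vanishes.
LHS = ∫_0^1 u(x) φ'(x) dx = ∫_0^1 (2*x^2 + x - 1) dx. Term by term:
  ∫_0^1 2*x^2 dx = 2/3;  ∫_0^1 x dx = 1/2;  ∫_0^1 -1 dx = -1.
Sum: 2/3 + 1/2 − 1 = 1/6.
So LHS = 1/6.
∫_0^1 v(x) φ(x) dx = ∫_0^1 (x^2 - x) dx. Term by term:
  ∫_0^1 x^2 dx = 1/3;  ∫_0^1 -x dx = -1/2.
Sum: 1/3 − 1/2 = -1/6.
So RHS = -∫_0^1 v(x) φ(x) dx = 1/6.
LHS = RHS, so the identity holds for this test φ.
Moreover u is smooth here and v(x) = u'(x) = -1 pointwise, so the identity holds for every test function. Hence v is the weak derivative of u.


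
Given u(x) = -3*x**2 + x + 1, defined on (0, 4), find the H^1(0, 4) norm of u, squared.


||u||_{H^1}^2 = 30728/15

The H^1 norm (squared) on an interval (0, L) is
  ||u||_{H^1}^2 = ∫_0^L u(x)^2 dx + ∫_0^L u'(x)^2 dx.
Compute u'(x) = 1 - 6*x.
Then u(x)^2 = 9*x**4 - 6*x**3 - 5*x**2 + 2*x + 1 and u'(x)^2 = 36*x**2 - 12*x + 1.
Integrate each monomial from 0 to 4 using ∫_0^4 c·x^n dx = c·4^(n+1)/(n+1):
  ∫_0^4 u(x)^2 dx = ∫_0^4 (9*x^4 - 6*x^3 - 5*x^2 + 2*x + 1) dx. Term by term:
    ∫_0^4 9*x^4 dx = 9216/5;  ∫_0^4 -6*x^3 dx = -384;  ∫_0^4 -5*x^2 dx = -320/3;
    ∫_0^4 2*x dx = 16;  ∫_0^4 1 dx = 4.
  Sum: 9216/5 − 384 − 320/3 + 16 + 4 = 20588/15.
  ∫_0^4 u'(x)^2 dx = ∫_0^4 (36*x^2 - 12*x + 1) dx. Term by term:
    ∫_0^4 36*x^2 dx = 768;  ∫_0^4 -12*x dx = -96;  ∫_0^4 1 dx = 4.
  Sum: 768 − 96 + 4 = 676.
Adding: ||u||_{H^1}^2 = 20588/15 + 676 = 30728/15.


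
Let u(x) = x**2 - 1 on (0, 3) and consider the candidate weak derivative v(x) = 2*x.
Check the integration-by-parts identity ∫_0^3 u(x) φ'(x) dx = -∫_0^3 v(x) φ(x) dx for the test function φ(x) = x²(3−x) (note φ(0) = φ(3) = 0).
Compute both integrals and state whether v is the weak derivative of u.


LHS = -243/10, RHS = -243/10. Yes, v = u' weakly.

u(x) = x**2 - 1, classical derivative u'(x) = 2*x.
φ(x) = x²(3−x), so φ'(x) = 3*x*(2 - x).
Note φ(0) = φ(3) = 0, so the boundary term u·φ vanishes.
LHS = ∫_0^3 u(x) φ'(x) dx = ∫_0^3 (-3*x^4 + 6*x^3 + 3*x^2 - 6*x) dx. Term by term:
  ∫_0^3 -3*x^4 dx = -729/5;  ∫_0^3 6*x^3 dx = 243/2;  ∫_0^3 3*x^2 dx = 27;
  ∫_0^3 -6*x dx = -27.
Sum: -729/5 + 243/2 + 27 − 27 = -243/10.
So LHS = -243/10.
∫_0^3 v(x) φ(x) dx = ∫_0^3 (-2*x^4 + 6*x^3) dx. Term by term:
  ∫_0^3 -2*x^4 dx = -486/5;  ∫_0^3 6*x^3 dx = 243/2.
Sum: -486/5 + 243/2 = 243/10.
So RHS = -∫_0^3 v(x) φ(x) dx = -243/10.
LHS = RHS, so the identity holds for this test φ.
Moreover u is smooth here and v(x) = u'(x) = 2*x pointwise, so the identity holds for every test function. Hence v is the weak derivative of u.


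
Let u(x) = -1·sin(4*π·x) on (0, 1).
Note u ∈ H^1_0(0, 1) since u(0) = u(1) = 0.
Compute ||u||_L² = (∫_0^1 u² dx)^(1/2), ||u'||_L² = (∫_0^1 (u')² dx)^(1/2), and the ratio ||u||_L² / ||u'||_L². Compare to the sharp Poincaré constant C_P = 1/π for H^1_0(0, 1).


||u||_L² / ||u'||_L² = 1/(4*π) < C_P = 1/π.

u(x) = -1·sin(4*π·x), so u'(x) = -4*π*cos(4*π*x).
Writing u(x) = A·sin(kπx/L) with A = -1 and k = 4, use ∫_0^L sin²(kπx/L) dx = L/2 and ∫_0^L cos²(kπx/L) dx = L/2.
u² = 1·sin²(4*π·x) and (u')² = 16*π^2·cos²(4*π·x), and each of sin², cos² integrates to L/2 = 1/2 over (0, 1).
∫_0^1 u² dx = 1/2, so ||u||_L² = sqrt(2)/2.
∫_0^1 (u')² dx = 8*π^2, so ||u'||_L² = 2*sqrt(2)*π.
Ratio ||u||_L² / ||u'||_L² = 1/(4*π).
Sharp Poincaré constant on H^1_0(0, 1) is C_P = L/π = 1/π, achieved by sin(π·x).
This is the k = 4 harmonic; the ratio L/(kπ) is strictly less than C_P = L/π, consistent with the sharp inequality ||u||_L² ≤ C_P ||u'||_L².


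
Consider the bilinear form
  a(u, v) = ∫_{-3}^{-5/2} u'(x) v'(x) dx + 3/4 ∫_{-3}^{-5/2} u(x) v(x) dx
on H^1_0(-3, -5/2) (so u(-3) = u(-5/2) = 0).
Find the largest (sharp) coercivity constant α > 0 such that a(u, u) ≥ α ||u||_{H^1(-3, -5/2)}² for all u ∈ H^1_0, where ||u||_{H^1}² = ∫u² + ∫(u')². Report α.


α = (3 + 16*π^2)/(4*(1 + 4*π^2))

Coercivity of a(·,·) on H^1_0(-3, -5/2) means a(u, u) ≥ α ||u||_{H^1}² for every u ∈ H^1_0.
The interval has length L = 1/2, and Poincaré/coercivity depend only on L. Here a(u, u) = ∫(u')² + (3/4)·∫u².
Here 0 < c = 3/4 < 1. The condition a(u,u) ≥ α||u||_{H^1}² reads (1−α)∫(u')² ≥ (α−c)∫u². Any admissible α is ≤ 1 (rapidly oscillating u have ∫u²/∫(u')² → 0), and α = 1 would force 0 ≥ (1−c)∫u², impossible since c < 1; so 1−α > 0. By the sharp Poincaré inequality on H^1_0 of an interval of length L, ∫(u')² ≥ (π/L)²∫u² with equality for the first sine mode sin(π(x−x₀)/L) (x₀ the left endpoint), so the inequality holds for all u iff (1−α)(π/L)² ≥ α − c, i.e. α ≤ ((π/L)² + c)/((π/L)² + 1) = (1 + c(L/π)²)/(1 + (L/π)²). With (π/L)² = 4*π^2 and c = 3/4, the largest admissible constant is α = ((π/L)² + c)/((π/L)² + 1).
Simplifying, α = (3 + 16*π^2)/(4*(1 + 4*π^2)).


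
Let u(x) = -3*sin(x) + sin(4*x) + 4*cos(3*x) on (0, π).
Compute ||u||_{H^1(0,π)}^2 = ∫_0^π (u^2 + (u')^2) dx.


||u||_{H^1(0,π)}^2 = 640/7 + 195*π/2

u'(x) = -12*sin(3*x) - 3*cos(x) + 4*cos(4*x).
Expand u² and (u')² and integrate term by term on (0, π), using: for integers n ≥ 1, ∫_0^π sin²(nx) dx = ∫_0^π cos²(nx) dx = π/2; for n ≠ n', ∫_0^π sin(nx)sin(n'x) dx = ∫_0^π cos(nx)cos(n'x) dx = 0; and by product-to-sum, ∫_0^π sin(nx)cos(n'x) dx = ½∫_0^π [sin((n+n')x) + sin((n−n')x)] dx, which is 0 when n+n' is even and 2n/(n²−n'²) when n+n' is odd (it need not vanish on (0, π)).
  u² squared terms: (-3)²·∫sin(x)² dx = 9·π/2 = 9*π/2;  (4)²·∫cos(3x)² dx = 16·π/2 = 8*π;  (1)²·∫sin(4x)² dx = 1·π/2 = π/2.
  u² cross terms: 2·(-3)·(4)·∫sin(x)·cos(3x) dx = -24·(0) = 0;  2·(-3)·(1)·∫sin(x)·sin(4x) dx = -6·(0) = 0;  2·(4)·(1)·∫cos(3x)·sin(4x) dx = 8·(8/7) = 64/7.
  So ∫_0^π u² dx = 9*π/2 + 8*π + π/2 + 0 + 0 + 64/7 = 64/7 + 13*π.
  (u')² squared terms: (-12)²·∫sin(3x)² dx = 144·π/2 = 72*π;  (-3)²·∫cos(x)² dx = 9·π/2 = 9*π/2;  (4)²·∫cos(4x)² dx = 16·π/2 = 8*π.
  (u')² cross terms: 2·(-12)·(-3)·∫sin(3x)·cos(x) dx = 72·(0) = 0;  2·(-12)·(4)·∫sin(3x)·cos(4x) dx = -96·(-6/7) = 576/7;  2·(-3)·(4)·∫cos(x)·cos(4x) dx = -24·(0) = 0.
  So ∫_0^π (u')² dx = 72*π + 9*π/2 + 8*π + 0 + 576/7 + 0 = 576/7 + 169*π/2.
||u||_{H^1}^2 = (64/7 + 13*π) + (576/7 + 169*π/2) = 640/7 + 195*π/2.


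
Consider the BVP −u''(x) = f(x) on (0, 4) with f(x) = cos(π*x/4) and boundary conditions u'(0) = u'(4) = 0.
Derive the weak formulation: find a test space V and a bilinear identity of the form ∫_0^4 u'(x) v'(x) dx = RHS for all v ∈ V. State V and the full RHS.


V = H^1(0, 4) (no boundary constraint on v; u is determined up to an additive constant); weak form: ∫_0^4 u'v' dx = ∫_0^4 (cos(π*x/4)) v dx for all v ∈ V.

Multiply both sides by a test function v and integrate from 0 to 4:
  ∫_0^4 −u''(x) v(x) dx = ∫_0^4 f(x) v(x) dx.
Integrate the LHS by parts once:
  ∫_0^4 −u'' v dx = −[u'(x) v(x)]_0^4 + ∫_0^4 u'(x) v'(x) dx.
Thus ∫_0^4 u'(x) v'(x) dx = ∫_0^4 f(x) v(x) dx + [u'(x) v(x)]_0^4.
Choose V so that boundary terms are either known or forced to vanish.
u has homogeneous Neumann: u'(0) = u'(4) = 0. So [u' v]_0^4 = 0·v(4) − 0·v(0) = 0 for any v; take V = H^1(0, 4).
Weak formulation: find u (satisfying any essential BC) such that ∫_0^4 u'(x) v'(x) dx = ∫_0^4 f v dx for all v ∈ V (homogeneous Neumann, so boundary terms vanish).
Substituting f(x) = cos(π*x/4), the right-hand side is ∫_0^4 (cos(π*x/4)) v dx.
Compatibility check (pure Neumann): taking v ≡ 1 ∈ V gives 0 = ∫_0^4 f dx + (0) − (0), i.e. ∫_0^4 f dx must equal u'(0) − u'(4) = 0. Indeed ∫_0^4 (cos(π*x/4)) dx = 0, so the data are compatible. The solution is then unique only up to an additive constant (fix it e.g. by requiring ∫_0^4 u dx = 0).


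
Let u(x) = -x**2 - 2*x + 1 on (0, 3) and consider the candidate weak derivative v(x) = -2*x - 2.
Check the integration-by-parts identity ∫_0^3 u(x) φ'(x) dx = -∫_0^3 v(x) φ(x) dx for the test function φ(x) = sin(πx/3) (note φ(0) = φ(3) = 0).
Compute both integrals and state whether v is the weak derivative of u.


LHS = 30/π, RHS = 30/π. Yes, v = u' weakly.

u(x) = -x**2 - 2*x + 1, classical derivative u'(x) = -2*x - 2.
φ(x) = sin(πx/3), so φ'(x) = π*cos(π*x/3)/3.
Note φ(0) = φ(3) = 0, so the boundary term u·φ vanishes.
LHS = ∫_0^3 u(x) φ'(x) dx = ∫_0^3 (-π*x^2*cos(π*x/3)/3 - 2*π*x*cos(π*x/3)/3 + π*cos(π*x/3)/3) dx. Term by term:
  ∫_0^3 π*cos(π*x/3)/3 dx = 0;  ∫_0^3 -2*π*x*cos(π*x/3)/3 dx = 12/π;  ∫_0^3 -π*x^2*cos(π*x/3)/3 dx = 18/π.
Sum: 0 + 12/π + 18/π = 30/π.
So LHS = 30/π.
∫_0^3 v(x) φ(x) dx = ∫_0^3 (-2*x*sin(π*x/3) - 2*sin(π*x/3)) dx. Term by term:
  ∫_0^3 -2*sin(π*x/3) dx = -12/π;  ∫_0^3 -2*x*sin(π*x/3) dx = -18/π.
Sum: -12/π − 18/π = -30/π.
So RHS = -∫_0^3 v(x) φ(x) dx = 30/π.
LHS = RHS, so the identity holds for this test φ.
Moreover u is smooth here and v(x) = u'(x) = -2*x - 2 pointwise, so the identity holds for every test function. Hence v is the weak derivative of u.


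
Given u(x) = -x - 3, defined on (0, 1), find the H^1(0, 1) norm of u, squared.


||u||_{H^1}^2 = 40/3

The H^1 norm (squared) on an interval (0, L) is
  ||u||_{H^1}^2 = ∫_0^L u(x)^2 dx + ∫_0^L u'(x)^2 dx.
Compute u'(x) = -1.
Then u(x)^2 = x**2 + 6*x + 9 and u'(x)^2 = 1.
Integrate each monomial from 0 to 1 using ∫_0^1 c·x^n dx = c·1^(n+1)/(n+1):
  ∫_0^1 u(x)^2 dx = ∫_0^1 (x^2 + 6*x + 9) dx. Term by term:
    ∫_0^1 x^2 dx = 1/3;  ∫_0^1 6*x dx = 3;  ∫_0^1 9 dx = 9.
  Sum: 1/3 + 3 + 9 = 37/3.
  ∫_0^1 u'(x)^2 dx = ∫_0^1 (1) dx. Term by term:
    ∫_0^1 1 dx = 1.
Adding: ||u||_{H^1}^2 = 37/3 + 1 = 40/3.


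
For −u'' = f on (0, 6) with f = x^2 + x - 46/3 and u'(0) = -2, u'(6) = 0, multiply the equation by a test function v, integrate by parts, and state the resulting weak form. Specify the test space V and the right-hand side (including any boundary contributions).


V = H^1(0, 6) (v unrestricted at boundary; u is determined up to an additive constant); weak form: ∫_0^6 u'v' dx = ∫_0^6 (x^2 + x - 46/3) v dx + 2·v(0) for all v ∈ V.

Multiply both sides by a test function v and integrate from 0 to 6:
  ∫_0^6 −u''(x) v(x) dx = ∫_0^6 f(x) v(x) dx.
Integrate the LHS by parts once:
  ∫_0^6 −u'' v dx = −[u'(x) v(x)]_0^6 + ∫_0^6 u'(x) v'(x) dx.
Thus ∫_0^6 u'(x) v'(x) dx = ∫_0^6 f(x) v(x) dx + [u'(x) v(x)]_0^6.
Choose V so that boundary terms are either known or forced to vanish.
u has inhomogeneous Neumann u'(0) = -2, u'(6) = 0. [u' v]_0^6 = (0)·v(6) − (-2)·v(0) = 2·v(0). Take V = H^1(0, 6); boundary term becomes part of RHS.
Weak formulation: find u (satisfying any essential BC) such that ∫_0^6 u'(x) v'(x) dx = ∫_0^6 f v dx + 2·v(0) for all v ∈ V (Neumann data are natural BCs: they enter the RHS as boundary terms).
Substituting f(x) = x^2 + x - 46/3, the right-hand side is ∫_0^6 (x^2 + x - 46/3) v dx + 2·v(0).
Compatibility check (pure Neumann): taking v ≡ 1 ∈ V gives 0 = ∫_0^6 f dx + (0) − (-2), i.e. ∫_0^6 f dx must equal u'(0) − u'(6) = -2. Indeed ∫_0^6 (x^2 + x - 46/3) dx = -2, so the data are compatible. The solution is then unique only up to an additive constant (fix it e.g. by requiring ∫_0^6 u dx = 0).


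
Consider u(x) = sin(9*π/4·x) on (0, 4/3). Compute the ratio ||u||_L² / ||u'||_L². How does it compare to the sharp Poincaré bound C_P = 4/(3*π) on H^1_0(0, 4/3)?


||u||_L² / ||u'||_L² = 4/(9*π) < C_P = 4/(3*π).

u(x) = sin(9*π/4·x), so u'(x) = 9*π*cos(9*π*x/4)/4.
Writing u(x) = A·sin(kπx/L) with A = 1 and k = 3, use ∫_0^L sin²(kπx/L) dx = L/2 and ∫_0^L cos²(kπx/L) dx = L/2.
u² = 1·sin²(9*π/4·x) and (u')² = 81*π^2/16·cos²(9*π/4·x), and each of sin², cos² integrates to L/2 = 2/3 over (0, 4/3).
∫_0^4/3 u² dx = 2/3, so ||u||_L² = sqrt(6)/3.
∫_0^4/3 (u')² dx = 27*π^2/8, so ||u'||_L² = 3*sqrt(6)*π/4.
Ratio ||u||_L² / ||u'||_L² = 4/(9*π).
Sharp Poincaré constant on H^1_0(0, 4/3) is C_P = L/π = 4/(3*π), achieved by sin(3*π/4·x).
This is the k = 3 harmonic; the ratio L/(kπ) is strictly less than C_P = L/π, consistent with the sharp inequality ||u||_L² ≤ C_P ||u'||_L².


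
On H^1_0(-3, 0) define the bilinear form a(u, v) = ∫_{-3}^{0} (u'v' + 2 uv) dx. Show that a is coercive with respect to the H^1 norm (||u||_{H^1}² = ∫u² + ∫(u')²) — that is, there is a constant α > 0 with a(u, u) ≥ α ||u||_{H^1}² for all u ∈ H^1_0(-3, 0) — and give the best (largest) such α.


α = 1

Coercivity of a(·,·) on H^1_0(-3, 0) means a(u, u) ≥ α ||u||_{H^1}² for every u ∈ H^1_0.
The interval has length L = 3, and Poincaré/coercivity depend only on L. Here a(u, u) = ∫(u')² + (2)·∫u².
Here c = 2 ≥ 1, so a(u,u) = ∫(u')² + c∫u² ≥ ∫(u')² + ∫u² = ||u||_{H^1}², i.e. α = 1 works. No larger α is possible: a(u,u) ≥ α||u||_{H^1}² means (1−α)∫(u')² ≥ (α−c)∫u², and for the modes u_n = sin(nπ(x−x₀)/L) (x₀ the left endpoint) one has ∫u_n²/∫(u_n')² = (L/(nπ))² → 0, so a(u_n,u_n)/||u_n||_{H^1}² → 1. Hence the optimal constant is α = 1.
Therefore α = 1.


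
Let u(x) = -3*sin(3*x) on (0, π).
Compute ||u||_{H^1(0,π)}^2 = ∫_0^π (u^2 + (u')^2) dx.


||u||_{H^1(0,π)}^2 = 45*π

u'(x) = -9*cos(3*x).
Expand u² and (u')² and integrate term by term on (0, π), using: for integers n ≥ 1, ∫_0^π sin²(nx) dx = ∫_0^π cos²(nx) dx = π/2; for n ≠ n', ∫_0^π sin(nx)sin(n'x) dx = ∫_0^π cos(nx)cos(n'x) dx = 0; and by product-to-sum, ∫_0^π sin(nx)cos(n'x) dx = ½∫_0^π [sin((n+n')x) + sin((n−n')x)] dx, which is 0 when n+n' is even and 2n/(n²−n'²) when n+n' is odd (it need not vanish on (0, π)).
  u² squared terms: (-3)²·∫sin(3x)² dx = 9·π/2 = 9*π/2.
  So ∫_0^π u² dx = 9*π/2.
  (u')² squared terms: (-9)²·∫cos(3x)² dx = 81·π/2 = 81*π/2.
  So ∫_0^π (u')² dx = 81*π/2.
||u||_{H^1}^2 = (9*π/2) + (81*π/2) = 45*π.


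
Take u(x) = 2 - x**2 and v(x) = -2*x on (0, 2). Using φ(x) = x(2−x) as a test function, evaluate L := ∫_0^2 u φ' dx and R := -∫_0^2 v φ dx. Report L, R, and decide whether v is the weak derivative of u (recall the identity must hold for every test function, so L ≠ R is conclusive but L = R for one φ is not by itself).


LHS = 8/3, RHS = 8/3. Yes, v = u' weakly.

u(x) = 2 - x**2, classical derivative u'(x) = -2*x.
φ(x) = x(2−x), so φ'(x) = 2 - 2*x.
Note φ(0) = φ(2) = 0, so the boundary term u·φ vanishes.
LHS = ∫_0^2 u(x) φ'(x) dx = ∫_0^2 (2*x^3 - 2*x^2 - 4*x + 4) dx. Term by term:
  ∫_0^2 2*x^3 dx = 8;  ∫_0^2 -2*x^2 dx = -16/3;  ∫_0^2 -4*x dx = -8;
  ∫_0^2 4 dx = 8.
Sum: 8 − 16/3 − 8 + 8 = 8/3.
So LHS = 8/3.
∫_0^2 v(x) φ(x) dx = ∫_0^2 (2*x^3 - 4*x^2) dx. Term by term:
  ∫_0^2 2*x^3 dx = 8;  ∫_0^2 -4*x^2 dx = -32/3.
Sum: 8 − 32/3 = -8/3.
So RHS = -∫_0^2 v(x) φ(x) dx = 8/3.
LHS = RHS, so the identity holds for this test φ.
Moreover u is smooth here and v(x) = u'(x) = -2*x pointwise, so the identity holds for every test function. Hence v is the weak derivative of u.


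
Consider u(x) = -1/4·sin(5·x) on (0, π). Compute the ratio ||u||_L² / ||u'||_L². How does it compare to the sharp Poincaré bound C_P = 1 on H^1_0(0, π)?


||u||_L² / ||u'||_L² = 1/5 < C_P = 1.

u(x) = -1/4·sin(5·x), so u'(x) = -5*cos(5*x)/4.
Writing u(x) = A·sin(kπx/L) with A = -1/4 and k = 5, use ∫_0^L sin²(kπx/L) dx = L/2 and ∫_0^L cos²(kπx/L) dx = L/2.
u² = 1/16·sin²(5·x) and (u')² = 25/16·cos²(5·x), and each of sin², cos² integrates to L/2 = π/2 over (0, π).
∫_0^π u² dx = π/32, so ||u||_L² = sqrt(2)*sqrt(π)/8.
∫_0^π (u')² dx = 25*π/32, so ||u'||_L² = 5*sqrt(2)*sqrt(π)/8.
Ratio ||u||_L² / ||u'||_L² = 1/5.
Sharp Poincaré constant on H^1_0(0, π) is C_P = L/π = 1, achieved by sin(x).
This is the k = 5 harmonic; the ratio L/(kπ) is strictly less than C_P = L/π, consistent with the sharp inequality ||u||_L² ≤ C_P ||u'||_L².


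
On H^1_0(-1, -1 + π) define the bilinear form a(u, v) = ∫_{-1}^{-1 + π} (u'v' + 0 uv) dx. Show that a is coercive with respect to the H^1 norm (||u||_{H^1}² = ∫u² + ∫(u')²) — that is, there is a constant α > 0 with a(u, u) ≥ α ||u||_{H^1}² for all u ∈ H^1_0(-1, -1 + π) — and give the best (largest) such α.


α = 1/2

Coercivity of a(·,·) on H^1_0(-1, -1 + π) means a(u, u) ≥ α ||u||_{H^1}² for every u ∈ H^1_0.
The interval has length L = π, and Poincaré/coercivity depend only on L. Here a(u, u) = ∫(u')² + (0)·∫u².
Here c = 0, so a(u,u) = ∫(u')² alone. The condition a(u,u) ≥ α||u||_{H^1}² reads (1−α)∫(u')² ≥ (α−c)∫u². Any admissible α is ≤ 1 (rapidly oscillating u have ∫u²/∫(u')² → 0), and α = 1 would force 0 ≥ (1−c)∫u², impossible since c < 1; so 1−α > 0. By the sharp Poincaré inequality on H^1_0 of an interval of length L, ∫(u')² ≥ (π/L)²∫u² with equality for the first sine mode sin(π(x−x₀)/L) (x₀ the left endpoint), so the inequality holds for all u iff (1−α)(π/L)² ≥ α − c, i.e. α ≤ ((π/L)² + c)/((π/L)² + 1) = (1 + c(L/π)²)/(1 + (L/π)²). (Direct route, valid since c ≤ 0: Poincaré gives c∫u² ≥ c(L/π)²∫(u')², so a(u,u) ≥ (1 + c(L/π)²)∫(u')², while ||u||_{H^1}² ≤ (1 + (L/π)²)∫(u')²; dividing yields the same α.) With (π/L)² = 1 and c = 0, the largest admissible constant is α = ((π/L)² + c)/((π/L)² + 1).
Simplifying, α = 1/2.


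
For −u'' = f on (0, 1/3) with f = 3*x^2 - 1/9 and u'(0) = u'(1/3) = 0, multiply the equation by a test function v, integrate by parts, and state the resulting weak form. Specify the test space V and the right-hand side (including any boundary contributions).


V = H^1(0, 1/3) (no boundary constraint on v; u is determined up to an additive constant); weak form: ∫_0^1/3 u'v' dx = ∫_0^1/3 (3*x^2 - 1/9) v dx for all v ∈ V.

Multiply both sides by a test function v and integrate from 0 to 1/3:
  ∫_0^1/3 −u''(x) v(x) dx = ∫_0^1/3 f(x) v(x) dx.
Integrate the LHS by parts once:
  ∫_0^1/3 −u'' v dx = −[u'(x) v(x)]_0^1/3 + ∫_0^1/3 u'(x) v'(x) dx.
Thus ∫_0^1/3 u'(x) v'(x) dx = ∫_0^1/3 f(x) v(x) dx + [u'(x) v(x)]_0^1/3.
Choose V so that boundary terms are either known or forced to vanish.
u has homogeneous Neumann: u'(0) = u'(1/3) = 0. So [u' v]_0^1/3 = 0·v(1/3) − 0·v(0) = 0 for any v; take V = H^1(0, 1/3).
Weak formulation: find u (satisfying any essential BC) such that ∫_0^1/3 u'(x) v'(x) dx = ∫_0^1/3 f v dx for all v ∈ V (homogeneous Neumann, so boundary terms vanish).
Substituting f(x) = 3*x^2 - 1/9, the right-hand side is ∫_0^1/3 (3*x^2 - 1/9) v dx.
Compatibility check (pure Neumann): taking v ≡ 1 ∈ V gives 0 = ∫_0^1/3 f dx + (0) − (0), i.e. ∫_0^1/3 f dx must equal u'(0) − u'(1/3) = 0. Indeed ∫_0^1/3 (3*x^2 - 1/9) dx = 0, so the data are compatible. The solution is then unique only up to an additive constant (fix it e.g. by requiring ∫_0^1/3 u dx = 0).


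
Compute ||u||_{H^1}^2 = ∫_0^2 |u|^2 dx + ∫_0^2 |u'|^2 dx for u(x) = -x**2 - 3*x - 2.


||u||_{H^1}^2 = 2246/15

The H^1 norm (squared) on an interval (0, L) is
  ||u||_{H^1}^2 = ∫_0^L u(x)^2 dx + ∫_0^L u'(x)^2 dx.
Compute u'(x) = -2*x - 3.
Then u(x)^2 = x**4 + 6*x**3 + 13*x**2 + 12*x + 4 and u'(x)^2 = 4*x**2 + 12*x + 9.
Integrate each monomial from 0 to 2 using ∫_0^2 c·x^n dx = c·2^(n+1)/(n+1):
  ∫_0^2 u(x)^2 dx = ∫_0^2 (x^4 + 6*x^3 + 13*x^2 + 12*x + 4) dx. Term by term:
    ∫_0^2 x^4 dx = 32/5;  ∫_0^2 6*x^3 dx = 24;  ∫_0^2 13*x^2 dx = 104/3;
    ∫_0^2 12*x dx = 24;  ∫_0^2 4 dx = 8.
  Sum: 32/5 + 24 + 104/3 + 24 + 8 = 1456/15.
  ∫_0^2 u'(x)^2 dx = ∫_0^2 (4*x^2 + 12*x + 9) dx. Term by term:
    ∫_0^2 4*x^2 dx = 32/3;  ∫_0^2 12*x dx = 24;  ∫_0^2 9 dx = 18.
  Sum: 32/3 + 24 + 18 = 158/3.
Adding: ||u||_{H^1}^2 = 1456/15 + 158/3 = 2246/15.


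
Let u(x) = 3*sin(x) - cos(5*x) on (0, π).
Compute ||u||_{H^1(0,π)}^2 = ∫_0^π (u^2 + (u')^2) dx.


||u||_{H^1(0,π)}^2 = 22*π

u'(x) = 5*sin(5*x) + 3*cos(x).
Expand u² and (u')² and integrate term by term on (0, π), using: for integers n ≥ 1, ∫_0^π sin²(nx) dx = ∫_0^π cos²(nx) dx = π/2; for n ≠ n', ∫_0^π sin(nx)sin(n'x) dx = ∫_0^π cos(nx)cos(n'x) dx = 0; and by product-to-sum, ∫_0^π sin(nx)cos(n'x) dx = ½∫_0^π [sin((n+n')x) + sin((n−n')x)] dx, which is 0 when n+n' is even and 2n/(n²−n'²) when n+n' is odd (it need not vanish on (0, π)).
  u² squared terms: (-1)²·∫cos(5x)² dx = 1·π/2 = π/2;  (3)²·∫sin(x)² dx = 9·π/2 = 9*π/2.
  u² cross terms: 2·(-1)·(3)·∫cos(5x)·sin(x) dx = -6·(0) = 0.
  So ∫_0^π u² dx = π/2 + 9*π/2 + 0 = 5*π.
  (u')² squared terms: (3)²·∫cos(x)² dx = 9·π/2 = 9*π/2;  (5)²·∫sin(5x)² dx = 25·π/2 = 25*π/2.
  (u')² cross terms: 2·(3)·(5)·∫cos(x)·sin(5x) dx = 30·(0) = 0.
  So ∫_0^π (u')² dx = 9*π/2 + 25*π/2 + 0 = 17*π.
||u||_{H^1}^2 = (5*π) + (17*π) = 22*π.


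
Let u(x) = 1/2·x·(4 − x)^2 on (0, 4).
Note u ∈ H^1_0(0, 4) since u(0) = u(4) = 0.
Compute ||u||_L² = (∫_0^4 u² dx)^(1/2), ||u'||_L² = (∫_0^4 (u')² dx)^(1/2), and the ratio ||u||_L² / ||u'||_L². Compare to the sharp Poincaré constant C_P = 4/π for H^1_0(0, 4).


||u||_L² / ||u'||_L² = 2*sqrt(14)/7 < C_P = 4/π.

u(x) = 1/2·x·(4 − x)^2, so u'(x) = (x/2 - 2)*(3*x - 4).
u(x) = 1/2·x·(4 − x)^2 vanishes at x = 0 and x = 4, so u ∈ H^1_0(0, 4). Differentiate via the product rule and integrate the resulting polynomials term by term.
  ∫_0^4 u² dx = ∫_0^4 (x^6/4 - 4*x^5 + 24*x^4 - 64*x^3 + 64*x^2) dx. Term by term:
    ∫_0^4 x^6/4 dx = 4096/7;  ∫_0^4 -4*x^5 dx = -8192/3;  ∫_0^4 24*x^4 dx = 24576/5;
    ∫_0^4 -64*x^3 dx = -4096;  ∫_0^4 64*x^2 dx = 4096/3.
  Sum: 4096/7 − 8192/3 + 24576/5 − 4096 + 4096/3 = 4096/105.
  ∫_0^4 (u')² dx = ∫_0^4 (9*x^4/4 - 24*x^3 + 88*x^2 - 128*x + 64) dx. Term by term:
    ∫_0^4 9*x^4/4 dx = 2304/5;  ∫_0^4 -24*x^3 dx = -1536;  ∫_0^4 88*x^2 dx = 5632/3;
    ∫_0^4 -128*x dx = -1024;  ∫_0^4 64 dx = 256.
  Sum: 2304/5 − 1536 + 5632/3 − 1024 + 256 = 512/15.
∫_0^4 u² dx = 4096/105, so ||u||_L² = 64*sqrt(105)/105.
∫_0^4 (u')² dx = 512/15, so ||u'||_L² = 16*sqrt(30)/15.
Ratio ||u||_L² / ||u'||_L² = 2*sqrt(14)/7.
Sharp Poincaré constant on H^1_0(0, 4) is C_P = L/π = 4/π, achieved by sin(π/4·x).
A polynomial bump cannot attain the sharp Poincaré constant (only the first sine eigenfunction does), so the ratio is strictly less than C_P, consistent with ||u||_L² ≤ C_P ||u'||_L².
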